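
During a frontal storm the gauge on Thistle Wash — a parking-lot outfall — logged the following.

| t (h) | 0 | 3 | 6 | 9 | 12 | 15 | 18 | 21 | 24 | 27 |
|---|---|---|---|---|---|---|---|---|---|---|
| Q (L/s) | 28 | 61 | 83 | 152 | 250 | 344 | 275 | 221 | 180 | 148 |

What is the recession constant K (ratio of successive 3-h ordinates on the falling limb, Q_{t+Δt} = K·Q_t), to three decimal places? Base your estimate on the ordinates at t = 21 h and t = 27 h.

K ≈ 0.818

Using the recession-limb readings at t = 21 h and t = 27 h: Q falls from 221 to 148 L/s over 2 intervals.
K = (Q₂/Q₁)^(1/2) = (148/221)^(1/2) = 0.818.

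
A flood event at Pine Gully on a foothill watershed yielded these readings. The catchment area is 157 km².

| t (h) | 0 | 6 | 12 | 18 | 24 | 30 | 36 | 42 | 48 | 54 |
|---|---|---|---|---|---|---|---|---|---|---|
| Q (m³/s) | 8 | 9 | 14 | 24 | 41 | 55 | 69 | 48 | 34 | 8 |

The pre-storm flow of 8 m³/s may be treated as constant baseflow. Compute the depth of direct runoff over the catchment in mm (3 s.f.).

Direct runoff: 0.0, 1.0, 6.0, 16.0, 33.0, 47.0, 61.0, 40.0, 26.0, 0.0 m³/s; ΣQ_DR = 230.0 m³/s.
V = ΣQ_DR · Δt = 230.0 × 21600 s = 4.968 × 10^6 m³.
Over A = 157 km², depth = V / A = 31.6 mm.

d ≈ 31.6 mm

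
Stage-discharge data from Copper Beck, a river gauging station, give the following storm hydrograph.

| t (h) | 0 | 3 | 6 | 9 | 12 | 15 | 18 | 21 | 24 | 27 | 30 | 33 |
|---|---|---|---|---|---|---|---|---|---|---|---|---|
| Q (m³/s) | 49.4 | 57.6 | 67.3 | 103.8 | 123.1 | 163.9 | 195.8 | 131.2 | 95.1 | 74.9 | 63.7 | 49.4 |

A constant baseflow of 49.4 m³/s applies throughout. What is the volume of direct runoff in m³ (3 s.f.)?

V ≈ 6.29 × 10^6 m³

Direct-runoff ordinates (Q − Q_b): 0.0, 8.2, 17.9, 54.4, 73.7, 114.5, 146.4, 81.8, 45.7, 25.5, 14.3, 0.0 m³/s.
ΣQ_DR = 582.4 m³/s.
With Δt = 3 h = 10800 s, V = ΣQ_DR · Δt = 582.4 × 10800 = 6.29 × 10^6 m³.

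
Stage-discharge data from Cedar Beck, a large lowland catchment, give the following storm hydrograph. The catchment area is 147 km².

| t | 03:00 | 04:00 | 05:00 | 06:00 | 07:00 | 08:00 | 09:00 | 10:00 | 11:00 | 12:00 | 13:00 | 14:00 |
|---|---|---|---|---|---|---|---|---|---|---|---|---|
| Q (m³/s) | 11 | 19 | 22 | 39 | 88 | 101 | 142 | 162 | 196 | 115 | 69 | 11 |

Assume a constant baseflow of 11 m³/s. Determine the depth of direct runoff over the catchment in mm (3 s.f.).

d ≈ 20.6 mm

Direct runoff: 0.0, 8.0, 11.0, 28.0, 77.0, 90.0, 131.0, 151.0, 185.0, 104.0, 58.0, 0.0 m³/s; ΣQ_DR = 843.0 m³/s.
V = ΣQ_DR · Δt = 843.0 × 3600 s = 3.035 × 10^6 m³.
Over A = 147 km², depth = V / A = 20.6 mm.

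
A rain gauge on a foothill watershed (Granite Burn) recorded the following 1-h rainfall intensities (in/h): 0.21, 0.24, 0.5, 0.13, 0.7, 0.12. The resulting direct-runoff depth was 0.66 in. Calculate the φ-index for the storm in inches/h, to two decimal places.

φ ≈ 0.27 in/h

Only the 2 blocks with intensity above φ contribute runoff: 0.5, 0.7 in/h.
Σ(I−φ)·Δt = d  ⇒  (0.5+0.7 − 2φ)·1 = 0.66
φ = (1.200 − 0.66/1) / 2 = 0.27 in/h.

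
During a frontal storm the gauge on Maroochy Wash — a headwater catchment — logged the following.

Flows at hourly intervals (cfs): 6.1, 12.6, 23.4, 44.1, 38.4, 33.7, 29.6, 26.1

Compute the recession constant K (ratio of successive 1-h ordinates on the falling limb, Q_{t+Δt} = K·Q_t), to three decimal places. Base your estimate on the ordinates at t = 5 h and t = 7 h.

Using the recession-limb readings at t = 5 h and t = 7 h: Q falls from 33.7 to 26.1 cfs over 2 intervals.
K = (Q₂/Q₁)^(1/2) = (26.1/33.7)^(1/2) = 0.880.

K ≈ 0.880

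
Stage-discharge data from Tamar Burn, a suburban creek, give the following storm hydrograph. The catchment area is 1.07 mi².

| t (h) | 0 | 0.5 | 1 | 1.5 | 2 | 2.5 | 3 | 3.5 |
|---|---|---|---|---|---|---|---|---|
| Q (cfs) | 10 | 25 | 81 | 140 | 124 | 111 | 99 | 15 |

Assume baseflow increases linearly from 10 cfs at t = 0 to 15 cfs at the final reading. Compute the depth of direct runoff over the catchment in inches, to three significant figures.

d ≈ 0.366 in

Direct runoff: 0.00, 14.29, 69.57, 127.86, 111.14, 97.43, 84.71, 0.00 cfs; ΣQ_DR = 505.0 cfs.
V = ΣQ_DR · Δt = 505.0 × 1800 s = 9.090 × 10^5 ft³.
Over A = 1.07 mi², depth = V / A = 0.366 in.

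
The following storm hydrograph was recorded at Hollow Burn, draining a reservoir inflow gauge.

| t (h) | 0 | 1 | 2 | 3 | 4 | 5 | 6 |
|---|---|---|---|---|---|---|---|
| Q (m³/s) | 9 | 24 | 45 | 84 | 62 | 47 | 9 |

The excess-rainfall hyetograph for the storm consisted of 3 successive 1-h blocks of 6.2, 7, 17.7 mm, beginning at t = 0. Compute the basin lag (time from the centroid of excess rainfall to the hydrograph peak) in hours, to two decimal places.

t_L ≈ 1.13 h

Centroid of excess rainfall: t_c = Σ P_i·t̄_i / ΣP_i = 1.8722 h (block centres at 0.5, 1.5, 2.5 h).
Hydrograph peak occurs at t = 3 h, so basin lag t_L = 3 − 1.8722 = 1.13 h.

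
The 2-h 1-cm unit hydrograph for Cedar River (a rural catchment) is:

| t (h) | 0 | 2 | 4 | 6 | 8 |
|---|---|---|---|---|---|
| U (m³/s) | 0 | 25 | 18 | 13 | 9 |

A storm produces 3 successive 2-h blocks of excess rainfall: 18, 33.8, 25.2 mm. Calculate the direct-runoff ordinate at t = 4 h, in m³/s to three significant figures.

Q ≈ 117 m³/s

By discrete convolution, Q_j = Σ (P_i / 10 mm) · U_{j−i}.
At t = 4 h (j=2): Q = (18/10)·18 + (33.8/10)·25 + (25.2/10)·0 = 117 m³/s.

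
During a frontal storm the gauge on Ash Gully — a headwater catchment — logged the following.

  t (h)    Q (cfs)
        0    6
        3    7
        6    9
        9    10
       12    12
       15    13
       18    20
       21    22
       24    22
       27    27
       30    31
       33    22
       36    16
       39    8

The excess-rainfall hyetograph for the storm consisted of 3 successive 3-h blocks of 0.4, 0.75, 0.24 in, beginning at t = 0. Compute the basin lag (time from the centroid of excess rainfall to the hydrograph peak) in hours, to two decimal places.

t_L ≈ 25.85 h

Centroid of excess rainfall: t_c = Σ P_i·t̄_i / ΣP_i = 4.1547 h (block centres at 1.5, 4.5, 7.5 h).
Hydrograph peak occurs at t = 30 h, so basin lag t_L = 30 − 4.1547 = 25.85 h.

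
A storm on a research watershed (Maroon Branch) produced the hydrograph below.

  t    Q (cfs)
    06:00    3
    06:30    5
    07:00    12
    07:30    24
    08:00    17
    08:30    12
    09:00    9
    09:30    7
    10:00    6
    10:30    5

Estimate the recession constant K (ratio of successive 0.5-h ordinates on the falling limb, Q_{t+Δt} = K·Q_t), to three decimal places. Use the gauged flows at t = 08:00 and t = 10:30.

K ≈ 0.783

Using the recession-limb readings at t = 08:00 and t = 10:30: Q falls from 17 to 5 cfs over 5 intervals.
K = (Q₂/Q₁)^(1/5) = (5/17)^(1/5) = 0.783.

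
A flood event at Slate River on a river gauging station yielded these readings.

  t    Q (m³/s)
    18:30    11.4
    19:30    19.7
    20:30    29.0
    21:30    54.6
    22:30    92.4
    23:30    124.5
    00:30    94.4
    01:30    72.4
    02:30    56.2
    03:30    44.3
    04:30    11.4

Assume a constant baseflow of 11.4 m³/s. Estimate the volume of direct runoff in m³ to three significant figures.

Direct-runoff ordinates (Q − Q_b): 0.0, 8.3, 17.6, 43.2, 81.0, 113.1, 83.0, 61.0, 44.8, 32.9, 0.0 m³/s.
ΣQ_DR = 484.9 m³/s.
With Δt = 1 h = 3600 s, V = ΣQ_DR · Δt = 484.9 × 3600 = 1.75 × 10^6 m³.

V ≈ 1.75 × 10^6 m³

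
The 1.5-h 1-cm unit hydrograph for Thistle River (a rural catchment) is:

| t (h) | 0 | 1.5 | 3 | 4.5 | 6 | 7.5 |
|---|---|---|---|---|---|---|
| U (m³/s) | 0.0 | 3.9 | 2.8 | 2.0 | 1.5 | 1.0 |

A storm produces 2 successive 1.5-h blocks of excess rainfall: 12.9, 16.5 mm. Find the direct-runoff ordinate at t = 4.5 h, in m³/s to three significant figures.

Q ≈ 7.20 m³/s

By discrete convolution, Q_j = Σ (P_i / 10 mm) · U_{j−i}.
At t = 4.5 h (j=3): Q = (12.9/10)·2.0 + (16.5/10)·2.8 = 7.20 m³/s.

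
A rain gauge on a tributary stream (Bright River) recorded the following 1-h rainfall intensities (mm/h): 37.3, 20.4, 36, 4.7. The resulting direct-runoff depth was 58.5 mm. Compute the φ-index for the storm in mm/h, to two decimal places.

Only the 3 blocks with intensity above φ contribute runoff: 37.3, 20.4, 36 mm/h.
Σ(I−φ)·Δt = d  ⇒  (37.3+20.4+36 − 3φ)·1 = 58.5
φ = (93.70 − 58.5/1) / 3 = 11.73 mm/h.

φ ≈ 11.73 mm/h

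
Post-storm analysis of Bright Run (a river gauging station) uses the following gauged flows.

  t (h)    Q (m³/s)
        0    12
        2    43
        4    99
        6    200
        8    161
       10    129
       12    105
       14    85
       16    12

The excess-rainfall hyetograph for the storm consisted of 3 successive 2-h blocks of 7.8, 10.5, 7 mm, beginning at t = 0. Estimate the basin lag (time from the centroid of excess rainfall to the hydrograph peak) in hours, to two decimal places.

Centroid of excess rainfall: t_c = Σ P_i·t̄_i / ΣP_i = 2.9368 h (block centres at 1, 3, 5 h).
Hydrograph peak occurs at t = 6 h, so basin lag t_L = 6 − 2.9368 = 3.06 h.

t_L ≈ 3.06 h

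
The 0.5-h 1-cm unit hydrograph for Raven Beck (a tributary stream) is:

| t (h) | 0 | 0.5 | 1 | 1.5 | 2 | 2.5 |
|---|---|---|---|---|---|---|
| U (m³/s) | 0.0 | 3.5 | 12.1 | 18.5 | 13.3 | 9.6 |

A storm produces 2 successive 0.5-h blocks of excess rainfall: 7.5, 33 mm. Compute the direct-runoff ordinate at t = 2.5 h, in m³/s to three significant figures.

By discrete convolution, Q_j = Σ (P_i / 10 mm) · U_{j−i}.
At t = 2.5 h (j=5): Q = (7.5/10)·9.6 + (33/10)·13.3 = 51.1 m³/s.

Q ≈ 51.1 m³/s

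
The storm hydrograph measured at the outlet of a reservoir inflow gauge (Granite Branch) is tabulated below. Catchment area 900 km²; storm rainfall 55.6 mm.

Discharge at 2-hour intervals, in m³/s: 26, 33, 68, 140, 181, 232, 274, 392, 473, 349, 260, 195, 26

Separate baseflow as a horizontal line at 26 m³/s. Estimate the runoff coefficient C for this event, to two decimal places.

ΣQ_DR = 2311 m³/s; V = ΣQ_DR·Δt = 1.664 × 10^7 m³.
Runoff depth d = V / A = 18.49 mm.
C = d / P = 18.49 / 55.6 = 0.33.

C ≈ 0.33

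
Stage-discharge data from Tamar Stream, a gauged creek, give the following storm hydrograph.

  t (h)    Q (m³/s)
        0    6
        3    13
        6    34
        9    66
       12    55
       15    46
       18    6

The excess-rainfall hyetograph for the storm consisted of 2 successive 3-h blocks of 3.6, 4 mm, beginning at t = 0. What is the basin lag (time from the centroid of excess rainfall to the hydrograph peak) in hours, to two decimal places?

Centroid of excess rainfall: t_c = Σ P_i·t̄_i / ΣP_i = 3.0789 h (block centres at 1.5, 4.5 h).
Hydrograph peak occurs at t = 9 h, so basin lag t_L = 9 − 3.0789 = 5.92 h.

t_L ≈ 5.92 h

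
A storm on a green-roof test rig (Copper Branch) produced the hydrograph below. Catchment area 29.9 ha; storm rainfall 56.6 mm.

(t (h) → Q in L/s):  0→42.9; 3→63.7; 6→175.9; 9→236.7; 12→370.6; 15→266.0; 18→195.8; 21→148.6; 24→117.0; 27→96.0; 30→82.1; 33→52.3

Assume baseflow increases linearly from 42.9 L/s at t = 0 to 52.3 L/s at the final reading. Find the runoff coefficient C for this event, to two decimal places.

ΣQ_DR = 1276 L/s; V = ΣQ_DR·Δt = 1.379 × 10^7 L.
Runoff depth d = V / A = 46.10 mm.
C = d / P = 46.10 / 56.6 = 0.81.

C ≈ 0.81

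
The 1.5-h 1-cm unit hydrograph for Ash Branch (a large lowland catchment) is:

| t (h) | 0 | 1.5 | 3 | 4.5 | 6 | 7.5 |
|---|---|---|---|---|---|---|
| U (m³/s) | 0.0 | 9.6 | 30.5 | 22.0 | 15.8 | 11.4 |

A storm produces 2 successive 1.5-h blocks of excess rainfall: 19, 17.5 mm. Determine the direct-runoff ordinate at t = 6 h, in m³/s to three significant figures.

By discrete convolution, Q_j = Σ (P_i / 10 mm) · U_{j−i}.
At t = 6 h (j=4): Q = (19/10)·15.8 + (17.5/10)·22.0 = 68.5 m³/s.

Q ≈ 68.5 m³/s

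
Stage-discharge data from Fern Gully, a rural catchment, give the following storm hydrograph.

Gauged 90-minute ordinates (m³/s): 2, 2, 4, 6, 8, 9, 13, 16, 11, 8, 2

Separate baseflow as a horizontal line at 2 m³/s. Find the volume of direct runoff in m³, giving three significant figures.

Direct-runoff ordinates (Q − Q_b): 0.0, 0.0, 2.0, 4.0, 6.0, 7.0, 11.0, 14.0, 9.0, 6.0, 0.0 m³/s.
ΣQ_DR = 59.00 m³/s.
With Δt = 1.5 h = 5400 s, V = ΣQ_DR · Δt = 59.00 × 5400 = 3.19 × 10^5 m³.

V ≈ 3.19 × 10^5 m³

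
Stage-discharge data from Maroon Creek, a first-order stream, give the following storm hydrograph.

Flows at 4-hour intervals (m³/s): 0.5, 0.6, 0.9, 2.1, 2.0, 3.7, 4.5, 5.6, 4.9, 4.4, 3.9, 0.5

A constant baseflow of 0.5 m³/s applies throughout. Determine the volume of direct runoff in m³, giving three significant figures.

Direct-runoff ordinates (Q − Q_b): 0.0, 0.1, 0.4, 1.6, 1.5, 3.2, 4.0, 5.1, 4.4, 3.9, 3.4, 0.0 m³/s.
ΣQ_DR = 27.60 m³/s.
With Δt = 4 h = 14400 s, V = ΣQ_DR · Δt = 27.60 × 14400 = 3.97 × 10^5 m³.

V ≈ 3.97 × 10^5 m³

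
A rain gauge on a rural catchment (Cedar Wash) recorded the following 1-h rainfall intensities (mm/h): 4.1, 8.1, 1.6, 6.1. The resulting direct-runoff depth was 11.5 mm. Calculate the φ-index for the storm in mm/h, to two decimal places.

Only the 3 blocks with intensity above φ contribute runoff: 4.1, 8.1, 6.1 mm/h.
Σ(I−φ)·Δt = d  ⇒  (4.1+8.1+6.1 − 3φ)·1 = 11.5
φ = (18.30 − 11.5/1) / 3 = 2.27 mm/h.

φ ≈ 2.27 mm/h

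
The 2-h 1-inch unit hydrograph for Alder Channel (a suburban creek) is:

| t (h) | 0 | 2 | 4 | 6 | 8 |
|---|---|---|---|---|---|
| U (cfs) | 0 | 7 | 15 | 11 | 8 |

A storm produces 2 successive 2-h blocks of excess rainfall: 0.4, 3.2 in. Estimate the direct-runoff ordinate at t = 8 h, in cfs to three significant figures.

Q ≈ 38.4 cfs

By discrete convolution, Q_j = Σ (P_i / 1 in) · U_{j−i}.
At t = 8 h (j=4): Q = (0.4/1)·8 + (3.2/1)·11 = 38.4 cfs.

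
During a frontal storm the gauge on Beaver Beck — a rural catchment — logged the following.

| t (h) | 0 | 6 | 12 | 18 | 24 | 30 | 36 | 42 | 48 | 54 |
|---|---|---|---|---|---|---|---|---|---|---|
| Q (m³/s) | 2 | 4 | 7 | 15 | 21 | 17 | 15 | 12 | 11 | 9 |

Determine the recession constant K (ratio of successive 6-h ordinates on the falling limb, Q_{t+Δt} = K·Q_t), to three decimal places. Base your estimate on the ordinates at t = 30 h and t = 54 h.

K ≈ 0.853

Using the recession-limb readings at t = 30 h and t = 54 h: Q falls from 17 to 9 m³/s over 4 intervals.
K = (Q₂/Q₁)^(1/4) = (9/17)^(1/4) = 0.853.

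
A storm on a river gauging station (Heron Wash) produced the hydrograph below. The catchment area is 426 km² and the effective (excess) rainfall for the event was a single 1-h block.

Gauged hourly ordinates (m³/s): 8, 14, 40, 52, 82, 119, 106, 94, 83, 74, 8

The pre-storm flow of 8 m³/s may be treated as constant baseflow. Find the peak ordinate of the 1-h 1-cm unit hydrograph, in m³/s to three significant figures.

Direct runoff: 0.0, 6.0, 32.0, 44.0, 74.0, 111.0, 98.0, 86.0, 75.0, 66.0, 0.0 m³/s; ΣQ_DR = 592.0 m³/s, peak = 111.0 m³/s.
Runoff depth d = ΣQ_DR·Δt / A = 592.0 × 3600 / (426 km²) = 5.003 mm.
The 1-cm UH is the DRH scaled by (10 mm)/d, so U_p = 111.0 × 10/5.003 = 222 m³/s.

U_p ≈ 222 m³/s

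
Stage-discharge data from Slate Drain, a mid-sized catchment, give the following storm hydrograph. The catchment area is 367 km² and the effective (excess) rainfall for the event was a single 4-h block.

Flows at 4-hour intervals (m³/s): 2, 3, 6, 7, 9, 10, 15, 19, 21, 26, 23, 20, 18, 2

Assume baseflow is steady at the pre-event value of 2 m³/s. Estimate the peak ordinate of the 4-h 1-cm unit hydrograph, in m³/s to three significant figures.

U_p ≈ 40.0 m³/s

Direct runoff: 0.0, 1.0, 4.0, 5.0, 7.0, 8.0, 13.0, 17.0, 19.0, 24.0, 21.0, 18.0, 16.0, 0.0 m³/s; ΣQ_DR = 153.0 m³/s, peak = 24.0 m³/s.
Runoff depth d = ΣQ_DR·Δt / A = 153.0 × 14400 / (367 km²) = 6.003 mm.
The 1-cm UH is the DRH scaled by (10 mm)/d, so U_p = 24.0 × 10/6.003 = 40.0 m³/s.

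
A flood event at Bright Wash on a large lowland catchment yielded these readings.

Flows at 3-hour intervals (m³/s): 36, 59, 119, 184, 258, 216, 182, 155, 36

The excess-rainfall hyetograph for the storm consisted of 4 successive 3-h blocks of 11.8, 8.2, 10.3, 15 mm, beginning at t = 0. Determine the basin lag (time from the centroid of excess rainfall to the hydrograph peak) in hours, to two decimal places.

t_L ≈ 5.61 h

Centroid of excess rainfall: t_c = Σ P_i·t̄_i / ΣP_i = 6.3874 h (block centres at 1.5, 4.5, 7.5, 10.5 h).
Hydrograph peak occurs at t = 12 h, so basin lag t_L = 12 − 6.3874 = 5.61 h.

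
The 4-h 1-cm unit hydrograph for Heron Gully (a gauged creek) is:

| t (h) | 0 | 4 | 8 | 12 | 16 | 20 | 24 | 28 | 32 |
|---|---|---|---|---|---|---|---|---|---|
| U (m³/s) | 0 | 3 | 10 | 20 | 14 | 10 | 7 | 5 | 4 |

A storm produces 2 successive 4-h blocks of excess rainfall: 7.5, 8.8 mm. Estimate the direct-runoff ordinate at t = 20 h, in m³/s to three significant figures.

Q ≈ 19.8 m³/s

By discrete convolution, Q_j = Σ (P_i / 10 mm) · U_{j−i}.
At t = 20 h (j=5): Q = (7.5/10)·10 + (8.8/10)·14 = 19.8 m³/s.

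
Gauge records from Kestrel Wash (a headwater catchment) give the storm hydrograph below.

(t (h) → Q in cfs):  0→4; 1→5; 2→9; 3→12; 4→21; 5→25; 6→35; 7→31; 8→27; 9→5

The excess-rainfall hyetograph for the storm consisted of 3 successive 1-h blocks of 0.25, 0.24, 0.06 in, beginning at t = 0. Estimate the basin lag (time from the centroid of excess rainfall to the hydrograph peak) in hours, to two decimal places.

Centroid of excess rainfall: t_c = Σ P_i·t̄_i / ΣP_i = 1.1545 h (block centres at 0.5, 1.5, 2.5 h).
Hydrograph peak occurs at t = 6 h, so basin lag t_L = 6 − 1.1545 = 4.85 h.

t_L ≈ 4.85 h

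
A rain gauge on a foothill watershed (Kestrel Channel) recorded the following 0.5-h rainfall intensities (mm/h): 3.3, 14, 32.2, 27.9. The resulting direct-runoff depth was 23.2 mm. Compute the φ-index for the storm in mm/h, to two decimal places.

Only the 3 blocks with intensity above φ contribute runoff: 14, 32.2, 27.9 mm/h.
Σ(I−φ)·Δt = d  ⇒  (14+32.2+27.9 − 3φ)·0.5 = 23.2
φ = (74.10 − 23.2/0.5) / 3 = 9.23 mm/h.

φ ≈ 9.23 mm/h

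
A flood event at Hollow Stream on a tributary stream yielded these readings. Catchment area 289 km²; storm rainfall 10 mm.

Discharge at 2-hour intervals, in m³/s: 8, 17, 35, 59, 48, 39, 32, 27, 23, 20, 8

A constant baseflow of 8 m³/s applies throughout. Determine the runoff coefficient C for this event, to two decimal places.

C ≈ 0.57

ΣQ_DR = 228.0 m³/s; V = ΣQ_DR·Δt = 1.642 × 10^6 m³.
Runoff depth d = V / A = 5.680 mm.
C = d / P = 5.680 / 10 = 0.57.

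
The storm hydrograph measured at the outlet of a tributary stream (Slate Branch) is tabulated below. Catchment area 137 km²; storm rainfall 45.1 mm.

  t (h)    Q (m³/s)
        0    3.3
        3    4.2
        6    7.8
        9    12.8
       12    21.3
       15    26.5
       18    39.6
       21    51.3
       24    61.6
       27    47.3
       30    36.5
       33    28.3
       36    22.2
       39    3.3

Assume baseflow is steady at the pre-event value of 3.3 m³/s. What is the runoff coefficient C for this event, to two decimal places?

ΣQ_DR = 319.8 m³/s; V = ΣQ_DR·Δt = 3.454 × 10^6 m³.
Runoff depth d = V / A = 25.21 mm.
C = d / P = 25.21 / 45.1 = 0.56.

C ≈ 0.56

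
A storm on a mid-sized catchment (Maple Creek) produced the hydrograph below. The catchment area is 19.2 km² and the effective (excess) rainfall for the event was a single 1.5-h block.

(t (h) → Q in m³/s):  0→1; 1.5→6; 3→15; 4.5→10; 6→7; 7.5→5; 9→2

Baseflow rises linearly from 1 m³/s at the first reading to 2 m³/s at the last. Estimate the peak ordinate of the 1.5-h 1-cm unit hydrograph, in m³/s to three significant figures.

U_p ≈ 13.7 m³/s

Direct runoff: 0.00, 4.83, 13.67, 8.50, 5.33, 3.17, 0.00 m³/s; ΣQ_DR = 35.50 m³/s, peak = 13.67 m³/s.
Runoff depth d = ΣQ_DR·Δt / A = 35.50 × 5400 / (19.2 km²) = 9.984 mm.
The 1-cm UH is the DRH scaled by (10 mm)/d, so U_p = 13.67 × 10/9.984 = 13.7 m³/s.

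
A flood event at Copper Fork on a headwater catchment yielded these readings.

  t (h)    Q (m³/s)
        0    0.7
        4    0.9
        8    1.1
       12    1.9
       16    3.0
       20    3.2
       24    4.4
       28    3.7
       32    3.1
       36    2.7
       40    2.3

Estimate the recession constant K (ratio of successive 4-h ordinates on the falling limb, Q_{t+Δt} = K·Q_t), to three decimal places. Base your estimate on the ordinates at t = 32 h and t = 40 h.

Using the recession-limb readings at t = 32 h and t = 40 h: Q falls from 3.1 to 2.3 m³/s over 2 intervals.
K = (Q₂/Q₁)^(1/2) = (2.3/3.1)^(1/2) = 0.861.

K ≈ 0.861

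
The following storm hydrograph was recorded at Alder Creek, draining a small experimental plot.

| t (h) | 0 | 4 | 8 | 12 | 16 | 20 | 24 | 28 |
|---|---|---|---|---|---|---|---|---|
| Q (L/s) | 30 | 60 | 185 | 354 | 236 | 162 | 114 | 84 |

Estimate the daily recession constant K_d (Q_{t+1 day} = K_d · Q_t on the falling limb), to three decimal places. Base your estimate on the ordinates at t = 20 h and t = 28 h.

Between t = 20 h and t = 28 h the flow falls from 162 to 84 L/s over 2×4 h = 8 h.
Per-interval ratio K = (84/162)^(1/2) = 0.7201; K_d = K^(24/4) = 0.139.

K_d ≈ 0.139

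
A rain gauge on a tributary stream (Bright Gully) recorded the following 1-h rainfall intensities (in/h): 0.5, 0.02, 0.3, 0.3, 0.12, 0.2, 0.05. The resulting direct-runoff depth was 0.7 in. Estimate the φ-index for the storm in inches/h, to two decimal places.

Only the 4 blocks with intensity above φ contribute runoff: 0.5, 0.3, 0.3, 0.2 in/h.
Σ(I−φ)·Δt = d  ⇒  (0.5+0.3+0.3+0.2 − 4φ)·1 = 0.7
φ = (1.300 − 0.7/1) / 4 = 0.15 in/h.

φ ≈ 0.15 in/h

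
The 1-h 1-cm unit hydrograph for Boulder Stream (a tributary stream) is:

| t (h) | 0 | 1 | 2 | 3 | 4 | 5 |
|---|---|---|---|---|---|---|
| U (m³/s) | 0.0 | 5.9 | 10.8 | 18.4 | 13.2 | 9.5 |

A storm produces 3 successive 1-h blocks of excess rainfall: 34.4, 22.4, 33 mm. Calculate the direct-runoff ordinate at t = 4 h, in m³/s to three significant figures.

By discrete convolution, Q_j = Σ (P_i / 10 mm) · U_{j−i}.
At t = 4 h (j=4): Q = (34.4/10)·13.2 + (22.4/10)·18.4 + (33/10)·10.8 = 122 m³/s.

Q ≈ 122 m³/s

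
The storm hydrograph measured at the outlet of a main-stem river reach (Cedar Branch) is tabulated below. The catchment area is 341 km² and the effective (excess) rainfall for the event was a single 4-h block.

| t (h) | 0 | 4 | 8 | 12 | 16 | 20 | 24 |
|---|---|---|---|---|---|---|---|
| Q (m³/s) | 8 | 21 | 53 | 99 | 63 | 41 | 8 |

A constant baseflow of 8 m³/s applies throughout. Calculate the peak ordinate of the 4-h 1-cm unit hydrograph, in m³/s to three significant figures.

U_p ≈ 90.9 m³/s

Direct runoff: 0.0, 13.0, 45.0, 91.0, 55.0, 33.0, 0.0 m³/s; ΣQ_DR = 237.0 m³/s, peak = 91.0 m³/s.
Runoff depth d = ΣQ_DR·Δt / A = 237.0 × 14400 / (341 km²) = 10.01 mm.
The 1-cm UH is the DRH scaled by (10 mm)/d, so U_p = 91.0 × 10/10.01 = 90.9 m³/s.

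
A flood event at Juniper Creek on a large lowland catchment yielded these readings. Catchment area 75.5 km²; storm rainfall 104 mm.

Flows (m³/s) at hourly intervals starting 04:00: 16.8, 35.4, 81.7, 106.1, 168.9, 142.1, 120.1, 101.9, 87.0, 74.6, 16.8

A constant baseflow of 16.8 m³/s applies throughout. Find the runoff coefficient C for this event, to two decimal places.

C ≈ 0.35

ΣQ_DR = 766.6 m³/s; V = ΣQ_DR·Δt = 2.760 × 10^6 m³.
Runoff depth d = V / A = 36.55 mm.
C = d / P = 36.55 / 104 = 0.35.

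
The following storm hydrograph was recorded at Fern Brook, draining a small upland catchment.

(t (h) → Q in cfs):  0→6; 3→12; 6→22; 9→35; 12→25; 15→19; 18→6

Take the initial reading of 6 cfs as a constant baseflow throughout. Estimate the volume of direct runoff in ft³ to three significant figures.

Direct-runoff ordinates (Q − Q_b): 0.0, 6.0, 16.0, 29.0, 19.0, 13.0, 0.0 cfs.
ΣQ_DR = 83.00 cfs.
With Δt = 3 h = 10800 s, V = ΣQ_DR · Δt = 83.00 × 10800 = 8.96 × 10^5 ft³.

V ≈ 8.96 × 10^5 ft³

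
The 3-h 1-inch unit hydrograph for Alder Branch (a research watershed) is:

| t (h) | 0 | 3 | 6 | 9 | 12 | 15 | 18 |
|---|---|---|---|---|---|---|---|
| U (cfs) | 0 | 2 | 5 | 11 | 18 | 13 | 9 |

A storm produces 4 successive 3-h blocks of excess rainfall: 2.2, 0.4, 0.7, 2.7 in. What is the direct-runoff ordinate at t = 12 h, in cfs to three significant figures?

By discrete convolution, Q_j = Σ (P_i / 1 in) · U_{j−i}.
At t = 12 h (j=4): Q = (2.2/1)·18 + (0.4/1)·11 + (0.7/1)·5 + (2.7/1)·2 = 52.9 cfs.

Q ≈ 52.9 cfs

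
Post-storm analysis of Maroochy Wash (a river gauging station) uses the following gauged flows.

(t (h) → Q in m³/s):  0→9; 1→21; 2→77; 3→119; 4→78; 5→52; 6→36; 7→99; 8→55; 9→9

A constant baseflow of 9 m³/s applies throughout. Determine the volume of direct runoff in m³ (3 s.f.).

Direct-runoff ordinates (Q − Q_b): 0.0, 12.0, 68.0, 110.0, 69.0, 43.0, 27.0, 90.0, 46.0, 0.0 m³/s.
ΣQ_DR = 465.0 m³/s.
With Δt = 1 h = 3600 s, V = ΣQ_DR · Δt = 465.0 × 3600 = 1.67 × 10^6 m³.

V ≈ 1.67 × 10^6 m³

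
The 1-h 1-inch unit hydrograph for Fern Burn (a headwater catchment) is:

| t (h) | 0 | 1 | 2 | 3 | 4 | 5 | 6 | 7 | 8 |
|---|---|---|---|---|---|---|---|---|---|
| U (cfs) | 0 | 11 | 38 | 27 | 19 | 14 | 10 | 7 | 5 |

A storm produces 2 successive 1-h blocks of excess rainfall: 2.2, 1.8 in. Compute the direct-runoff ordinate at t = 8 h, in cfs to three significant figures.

By discrete convolution, Q_j = Σ (P_i / 1 in) · U_{j−i}.
At t = 8 h (j=8): Q = (2.2/1)·5 + (1.8/1)·7 = 23.6 cfs.

Q ≈ 23.6 cfs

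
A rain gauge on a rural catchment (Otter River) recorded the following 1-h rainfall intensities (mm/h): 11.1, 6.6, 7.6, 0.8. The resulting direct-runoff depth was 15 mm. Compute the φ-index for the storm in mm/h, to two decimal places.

φ ≈ 3.43 mm/h

Only the 3 blocks with intensity above φ contribute runoff: 11.1, 6.6, 7.6 mm/h.
Σ(I−φ)·Δt = d  ⇒  (11.1+6.6+7.6 − 3φ)·1 = 15
φ = (25.30 − 15/1) / 3 = 3.43 mm/h.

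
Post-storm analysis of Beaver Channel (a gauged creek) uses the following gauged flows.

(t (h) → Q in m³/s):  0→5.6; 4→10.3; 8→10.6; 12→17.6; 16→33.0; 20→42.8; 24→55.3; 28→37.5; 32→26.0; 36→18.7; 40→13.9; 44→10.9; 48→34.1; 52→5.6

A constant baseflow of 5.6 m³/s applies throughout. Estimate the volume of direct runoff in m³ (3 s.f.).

V ≈ 3.51 × 10^6 m³

Direct-runoff ordinates (Q − Q_b): 0.0, 4.7, 5.0, 12.0, 27.4, 37.2, 49.7, 31.9, 20.4, 13.1, 8.3, 5.3, 28.5, 0.0 m³/s.
ΣQ_DR = 243.5 m³/s.
With Δt = 4 h = 14400 s, V = ΣQ_DR · Δt = 243.5 × 14400 = 3.51 × 10^6 m³.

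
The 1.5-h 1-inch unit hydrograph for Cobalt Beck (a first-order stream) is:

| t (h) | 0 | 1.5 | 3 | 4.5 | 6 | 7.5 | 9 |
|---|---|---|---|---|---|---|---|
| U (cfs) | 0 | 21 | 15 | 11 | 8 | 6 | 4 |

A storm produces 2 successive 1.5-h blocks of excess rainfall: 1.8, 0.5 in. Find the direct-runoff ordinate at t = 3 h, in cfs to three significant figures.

Q ≈ 37.5 cfs

By discrete convolution, Q_j = Σ (P_i / 1 in) · U_{j−i}.
At t = 3 h (j=2): Q = (1.8/1)·15 + (0.5/1)·21 = 37.5 cfs.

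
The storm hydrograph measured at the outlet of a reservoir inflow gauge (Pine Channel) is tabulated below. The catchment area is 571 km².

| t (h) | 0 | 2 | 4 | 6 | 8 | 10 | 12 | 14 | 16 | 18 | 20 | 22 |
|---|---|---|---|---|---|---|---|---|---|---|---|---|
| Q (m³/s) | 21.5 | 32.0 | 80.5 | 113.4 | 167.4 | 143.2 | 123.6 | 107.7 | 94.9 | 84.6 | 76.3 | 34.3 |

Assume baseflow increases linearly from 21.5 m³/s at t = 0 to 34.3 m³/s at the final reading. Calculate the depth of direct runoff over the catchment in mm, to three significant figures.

d ≈ 9.39 mm

Direct runoff: 0.00, 9.34, 56.67, 88.41, 141.25, 115.88, 95.12, 78.05, 64.09, 52.63, 43.16, 0.00 m³/s; ΣQ_DR = 744.6 m³/s.
V = ΣQ_DR · Δt = 744.6 × 7200 s = 5.361 × 10^6 m³.
Over A = 571 km², depth = V / A = 9.39 mm.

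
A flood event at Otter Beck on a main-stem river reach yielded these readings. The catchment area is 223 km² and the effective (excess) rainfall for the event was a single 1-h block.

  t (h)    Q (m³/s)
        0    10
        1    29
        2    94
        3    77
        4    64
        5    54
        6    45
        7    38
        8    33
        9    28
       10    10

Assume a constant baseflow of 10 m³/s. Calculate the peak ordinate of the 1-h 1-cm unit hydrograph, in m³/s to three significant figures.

Direct runoff: 0.0, 19.0, 84.0, 67.0, 54.0, 44.0, 35.0, 28.0, 23.0, 18.0, 0.0 m³/s; ΣQ_DR = 372.0 m³/s, peak = 84.0 m³/s.
Runoff depth d = ΣQ_DR·Δt / A = 372.0 × 3600 / (223 km²) = 6.005 mm.
The 1-cm UH is the DRH scaled by (10 mm)/d, so U_p = 84.0 × 10/6.005 = 140 m³/s.

U_p ≈ 140 m³/s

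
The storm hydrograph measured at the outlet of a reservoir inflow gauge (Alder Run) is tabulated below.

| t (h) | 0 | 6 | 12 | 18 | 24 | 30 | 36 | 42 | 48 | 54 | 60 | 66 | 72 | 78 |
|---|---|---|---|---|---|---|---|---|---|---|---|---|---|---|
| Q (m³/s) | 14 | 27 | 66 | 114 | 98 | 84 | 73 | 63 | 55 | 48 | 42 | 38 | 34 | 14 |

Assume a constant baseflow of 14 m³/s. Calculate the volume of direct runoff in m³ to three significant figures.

V ≈ 1.24 × 10^7 m³

Direct-runoff ordinates (Q − Q_b): 0.0, 13.0, 52.0, 100.0, 84.0, 70.0, 59.0, 49.0, 41.0, 34.0, 28.0, 24.0, 20.0, 0.0 m³/s.
ΣQ_DR = 574.0 m³/s.
With Δt = 6 h = 21600 s, V = ΣQ_DR · Δt = 574.0 × 21600 = 1.24 × 10^7 m³.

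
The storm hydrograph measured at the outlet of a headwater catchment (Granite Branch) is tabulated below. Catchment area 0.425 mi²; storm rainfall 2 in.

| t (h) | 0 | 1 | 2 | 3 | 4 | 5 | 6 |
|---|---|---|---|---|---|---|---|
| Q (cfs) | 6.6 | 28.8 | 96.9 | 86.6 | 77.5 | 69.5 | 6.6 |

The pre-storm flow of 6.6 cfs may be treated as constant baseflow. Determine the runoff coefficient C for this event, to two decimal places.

C ≈ 0.59

ΣQ_DR = 326.3 cfs; V = ΣQ_DR·Δt = 1.175 × 10^6 ft³.
Runoff depth d = V / A = 1.190 in.
C = d / P = 1.190 / 2 = 0.59.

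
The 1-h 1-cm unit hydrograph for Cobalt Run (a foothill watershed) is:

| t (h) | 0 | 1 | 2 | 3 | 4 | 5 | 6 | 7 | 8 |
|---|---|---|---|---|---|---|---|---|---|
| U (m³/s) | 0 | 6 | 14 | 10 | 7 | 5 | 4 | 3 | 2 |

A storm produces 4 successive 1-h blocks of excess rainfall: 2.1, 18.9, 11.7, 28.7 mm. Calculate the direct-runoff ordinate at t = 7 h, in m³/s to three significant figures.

By discrete convolution, Q_j = Σ (P_i / 10 mm) · U_{j−i}.
At t = 7 h (j=7): Q = (2.1/10)·3 + (18.9/10)·4 + (11.7/10)·5 + (28.7/10)·7 = 34.1 m³/s.

Q ≈ 34.1 m³/s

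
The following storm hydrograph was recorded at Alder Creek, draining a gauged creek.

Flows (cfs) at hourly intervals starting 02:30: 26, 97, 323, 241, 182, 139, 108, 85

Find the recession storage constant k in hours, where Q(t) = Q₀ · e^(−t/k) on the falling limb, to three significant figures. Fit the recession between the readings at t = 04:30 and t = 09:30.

k ≈ 3.75 h

On the falling limb, Q drops from 323 to 85 cfs between t = 04:30 and t = 09:30 (Δt = 5 h).
k = −Δt / ln(Q₂/Q₁) = −5 / ln(85/323) = 3.75 h.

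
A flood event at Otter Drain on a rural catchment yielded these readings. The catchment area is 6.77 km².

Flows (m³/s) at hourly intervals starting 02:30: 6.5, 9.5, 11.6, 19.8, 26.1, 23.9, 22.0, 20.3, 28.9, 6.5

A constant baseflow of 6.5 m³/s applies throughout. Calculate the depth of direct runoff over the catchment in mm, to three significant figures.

Direct runoff: 0.0, 3.0, 5.1, 13.3, 19.6, 17.4, 15.5, 13.8, 22.4, 0.0 m³/s; ΣQ_DR = 110.1 m³/s.
V = ΣQ_DR · Δt = 110.1 × 3600 s = 3.964 × 10^5 m³.
Over A = 6.77 km², depth = V / A = 58.5 mm.

d ≈ 58.5 mm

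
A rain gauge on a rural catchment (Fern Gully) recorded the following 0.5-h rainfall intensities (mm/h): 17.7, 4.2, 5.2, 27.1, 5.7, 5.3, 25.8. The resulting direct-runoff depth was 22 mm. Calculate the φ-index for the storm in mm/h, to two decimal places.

φ ≈ 8.87 mm/h

Only the 3 blocks with intensity above φ contribute runoff: 17.7, 27.1, 25.8 mm/h.
Σ(I−φ)·Δt = d  ⇒  (17.7+27.1+25.8 − 3φ)·0.5 = 22
φ = (70.60 − 22/0.5) / 3 = 8.87 mm/h.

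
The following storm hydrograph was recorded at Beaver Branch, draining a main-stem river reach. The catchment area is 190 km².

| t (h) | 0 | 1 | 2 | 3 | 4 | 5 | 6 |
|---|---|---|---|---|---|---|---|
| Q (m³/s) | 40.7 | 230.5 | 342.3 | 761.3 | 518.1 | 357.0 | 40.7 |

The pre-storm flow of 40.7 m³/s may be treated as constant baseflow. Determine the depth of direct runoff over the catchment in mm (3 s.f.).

d ≈ 38.0 mm

Direct runoff: 0.0, 189.8, 301.6, 720.6, 477.4, 316.3, 0.0 m³/s; ΣQ_DR = 2006 m³/s.
V = ΣQ_DR · Δt = 2006 × 3600 s = 7.221 × 10^6 m³.
Over A = 190 km², depth = V / A = 38.0 mm.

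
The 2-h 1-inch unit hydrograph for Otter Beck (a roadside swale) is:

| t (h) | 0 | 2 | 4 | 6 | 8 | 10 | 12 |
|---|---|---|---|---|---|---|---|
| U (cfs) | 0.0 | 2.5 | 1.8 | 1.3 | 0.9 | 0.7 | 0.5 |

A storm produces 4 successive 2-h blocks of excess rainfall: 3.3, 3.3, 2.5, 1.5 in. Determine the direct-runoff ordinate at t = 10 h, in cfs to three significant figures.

Q ≈ 11.2 cfs

By discrete convolution, Q_j = Σ (P_i / 1 in) · U_{j−i}.
At t = 10 h (j=5): Q = (3.3/1)·0.7 + (3.3/1)·0.9 + (2.5/1)·1.3 + (1.5/1)·1.8 = 11.2 cfs.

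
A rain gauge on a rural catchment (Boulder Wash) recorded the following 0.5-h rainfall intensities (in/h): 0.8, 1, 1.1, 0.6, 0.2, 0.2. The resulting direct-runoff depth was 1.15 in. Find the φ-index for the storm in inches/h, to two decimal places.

φ ≈ 0.30 in/h

Only the 4 blocks with intensity above φ contribute runoff: 0.8, 1, 1.1, 0.6 in/h.
Σ(I−φ)·Δt = d  ⇒  (0.8+1+1.1+0.6 − 4φ)·0.5 = 1.15
φ = (3.500 − 1.15/0.5) / 4 = 0.30 in/h.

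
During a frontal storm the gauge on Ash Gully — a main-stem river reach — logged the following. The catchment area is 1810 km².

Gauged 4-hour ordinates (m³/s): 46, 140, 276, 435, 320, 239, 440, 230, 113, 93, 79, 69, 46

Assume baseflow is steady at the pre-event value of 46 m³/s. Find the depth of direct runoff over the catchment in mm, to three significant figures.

Direct runoff: 0.0, 94.0, 230.0, 389.0, 274.0, 193.0, 394.0, 184.0, 67.0, 47.0, 33.0, 23.0, 0.0 m³/s; ΣQ_DR = 1928 m³/s.
V = ΣQ_DR · Δt = 1928 × 14400 s = 2.776 × 10^7 m³.
Over A = 1810 km², depth = V / A = 15.3 mm.

d ≈ 15.3 mm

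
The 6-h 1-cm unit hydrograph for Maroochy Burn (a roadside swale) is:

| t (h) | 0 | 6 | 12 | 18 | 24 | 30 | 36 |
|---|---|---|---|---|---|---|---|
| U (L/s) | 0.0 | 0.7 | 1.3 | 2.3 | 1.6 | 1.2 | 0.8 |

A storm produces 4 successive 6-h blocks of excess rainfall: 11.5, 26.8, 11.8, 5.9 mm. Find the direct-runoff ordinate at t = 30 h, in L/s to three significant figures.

Q ≈ 9.15 L/s

By discrete convolution, Q_j = Σ (P_i / 10 mm) · U_{j−i}.
At t = 30 h (j=5): Q = (11.5/10)·1.2 + (26.8/10)·1.6 + (11.8/10)·2.3 + (5.9/10)·1.3 = 9.15 L/s.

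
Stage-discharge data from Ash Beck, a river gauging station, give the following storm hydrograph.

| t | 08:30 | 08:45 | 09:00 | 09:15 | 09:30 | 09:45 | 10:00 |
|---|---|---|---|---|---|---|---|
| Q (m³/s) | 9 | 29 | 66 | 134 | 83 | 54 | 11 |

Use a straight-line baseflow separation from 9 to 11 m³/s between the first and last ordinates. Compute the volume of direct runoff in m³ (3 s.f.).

Direct-runoff ordinates (Q − Q_b): 0.00, 19.67, 56.33, 124.00, 72.67, 43.33, 0.00 m³/s.
ΣQ_DR = 316.0 m³/s.
With Δt = 0.25 h = 900 s, V = ΣQ_DR · Δt = 316.0 × 900 = 2.84 × 10^5 m³.

V ≈ 2.84 × 10^5 m³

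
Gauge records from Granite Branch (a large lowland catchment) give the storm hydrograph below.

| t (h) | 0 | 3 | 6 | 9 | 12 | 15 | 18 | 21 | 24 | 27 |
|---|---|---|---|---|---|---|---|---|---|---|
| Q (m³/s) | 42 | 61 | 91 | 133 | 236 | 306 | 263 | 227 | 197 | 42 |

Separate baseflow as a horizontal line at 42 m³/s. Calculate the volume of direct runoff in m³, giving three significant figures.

Direct-runoff ordinates (Q − Q_b): 0.0, 19.0, 49.0, 91.0, 194.0, 264.0, 221.0, 185.0, 155.0, 0.0 m³/s.
ΣQ_DR = 1178 m³/s.
With Δt = 3 h = 10800 s, V = ΣQ_DR · Δt = 1178 × 10800 = 1.27 × 10^7 m³.

V ≈ 1.27 × 10^7 m³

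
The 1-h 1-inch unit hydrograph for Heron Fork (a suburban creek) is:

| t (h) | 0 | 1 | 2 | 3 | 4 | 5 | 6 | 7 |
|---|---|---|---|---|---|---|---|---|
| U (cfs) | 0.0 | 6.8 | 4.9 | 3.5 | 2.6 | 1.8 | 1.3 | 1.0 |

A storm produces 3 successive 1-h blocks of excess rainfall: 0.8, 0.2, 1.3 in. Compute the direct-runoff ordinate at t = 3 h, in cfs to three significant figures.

Q ≈ 12.6 cfs

By discrete convolution, Q_j = Σ (P_i / 1 in) · U_{j−i}.
At t = 3 h (j=3): Q = (0.8/1)·3.5 + (0.2/1)·4.9 + (1.3/1)·6.8 = 12.6 cfs.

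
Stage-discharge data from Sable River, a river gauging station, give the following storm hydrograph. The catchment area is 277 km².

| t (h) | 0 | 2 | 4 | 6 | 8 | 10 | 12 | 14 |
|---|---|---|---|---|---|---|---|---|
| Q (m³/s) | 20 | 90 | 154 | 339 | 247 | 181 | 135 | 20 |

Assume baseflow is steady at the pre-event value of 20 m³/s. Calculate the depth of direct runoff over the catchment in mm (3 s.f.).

Direct runoff: 0.0, 70.0, 134.0, 319.0, 227.0, 161.0, 115.0, 0.0 m³/s; ΣQ_DR = 1026 m³/s.
V = ΣQ_DR · Δt = 1026 × 7200 s = 7.387 × 10^6 m³.
Over A = 277 km², depth = V / A = 26.7 mm.

d ≈ 26.7 mm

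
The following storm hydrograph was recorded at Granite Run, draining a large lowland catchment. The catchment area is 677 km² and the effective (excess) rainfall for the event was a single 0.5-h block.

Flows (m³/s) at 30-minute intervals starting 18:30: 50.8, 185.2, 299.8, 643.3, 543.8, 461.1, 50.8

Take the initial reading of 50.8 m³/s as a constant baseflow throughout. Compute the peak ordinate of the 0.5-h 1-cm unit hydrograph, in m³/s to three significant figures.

U_p ≈ 1190 m³/s

Direct runoff: 0.0, 134.4, 249.0, 592.5, 493.0, 410.3, 0.0 m³/s; ΣQ_DR = 1879 m³/s, peak = 592.5 m³/s.
Runoff depth d = ΣQ_DR·Δt / A = 1879 × 1800 / (677 km²) = 4.996 mm.
The 1-cm UH is the DRH scaled by (10 mm)/d, so U_p = 592.5 × 10/4.996 = 1190 m³/s.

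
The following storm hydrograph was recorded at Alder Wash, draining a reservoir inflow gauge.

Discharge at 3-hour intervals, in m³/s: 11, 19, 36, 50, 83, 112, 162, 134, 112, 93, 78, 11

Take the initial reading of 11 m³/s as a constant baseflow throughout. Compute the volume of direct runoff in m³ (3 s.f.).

V ≈ 8.31 × 10^6 m³

Direct-runoff ordinates (Q − Q_b): 0.0, 8.0, 25.0, 39.0, 72.0, 101.0, 151.0, 123.0, 101.0, 82.0, 67.0, 0.0 m³/s.
ΣQ_DR = 769.0 m³/s.
With Δt = 3 h = 10800 s, V = ΣQ_DR · Δt = 769.0 × 10800 = 8.31 × 10^6 m³.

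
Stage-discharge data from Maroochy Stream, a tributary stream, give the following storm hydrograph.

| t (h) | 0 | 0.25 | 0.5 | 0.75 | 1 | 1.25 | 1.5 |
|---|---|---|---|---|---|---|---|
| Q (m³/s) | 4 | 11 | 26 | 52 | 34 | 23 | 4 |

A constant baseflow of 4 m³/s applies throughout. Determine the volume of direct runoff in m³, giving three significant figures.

Direct-runoff ordinates (Q − Q_b): 0.0, 7.0, 22.0, 48.0, 30.0, 19.0, 0.0 m³/s.
ΣQ_DR = 126.0 m³/s.
With Δt = 0.25 h = 900 s, V = ΣQ_DR · Δt = 126.0 × 900 = 1.13 × 10^5 m³.

V ≈ 1.13 × 10^5 m³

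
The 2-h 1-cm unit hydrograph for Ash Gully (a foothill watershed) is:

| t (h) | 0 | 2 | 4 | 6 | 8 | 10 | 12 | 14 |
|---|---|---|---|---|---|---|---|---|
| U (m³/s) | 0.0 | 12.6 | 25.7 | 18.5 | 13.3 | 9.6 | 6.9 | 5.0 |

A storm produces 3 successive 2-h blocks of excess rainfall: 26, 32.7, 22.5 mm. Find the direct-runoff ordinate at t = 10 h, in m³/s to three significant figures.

By discrete convolution, Q_j = Σ (P_i / 10 mm) · U_{j−i}.
At t = 10 h (j=5): Q = (26/10)·9.6 + (32.7/10)·13.3 + (22.5/10)·18.5 = 110 m³/s.

Q ≈ 110 m³/s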